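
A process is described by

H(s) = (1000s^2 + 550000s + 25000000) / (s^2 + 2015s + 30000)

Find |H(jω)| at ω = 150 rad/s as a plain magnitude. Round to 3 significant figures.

Substitute s = j150:
Numerator: 1000(j150)^2 + 550000(j150) + 25000000 = 2500000 + j82500000
Denominator: (j150)^2 + 2015(j150) + 30000 = 7500 + j302250
|N| = √(2500000² + 82500000²) ≈ 8.2538e+07, ∠N ≈ 88.26°
|D| = √(7500² + 302250²) ≈ 3.0234e+05, ∠D ≈ 88.58°
|H| = 8.2538e+07 / 3.0234e+05 ≈ 273

273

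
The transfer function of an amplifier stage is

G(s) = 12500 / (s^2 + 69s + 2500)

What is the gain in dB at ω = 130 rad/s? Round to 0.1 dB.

At s = jω = j130:
quadratic: (j130)² + 69·j130 + 2500 = -14400 + j8970 → |·| ≈ 16965, ∠ ≈ 148.08°
|G| = 12500 / 16965 ≈ 0.73681
Gain = 20 log₁₀(0.73681) ≈ -2.65 dB

-2.7 dB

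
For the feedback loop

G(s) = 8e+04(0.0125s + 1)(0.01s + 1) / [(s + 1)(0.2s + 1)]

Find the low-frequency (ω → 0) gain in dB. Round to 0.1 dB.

G(0) = 8e+04 · 1 / 1 = 80000
20 log₁₀(80000) ≈ 98.06 dB

98.1 dB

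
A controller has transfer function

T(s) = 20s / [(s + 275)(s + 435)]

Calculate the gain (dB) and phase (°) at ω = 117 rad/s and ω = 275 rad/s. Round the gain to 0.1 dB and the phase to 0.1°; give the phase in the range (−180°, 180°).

At s = jω = j117:
zero at origin: s = j117 → |·| = 117, ∠ = 90.00°
pole (s+275): 275 + j117 → |·| = √(275²+117²) = √89314 ≈ 298.85, ∠ = arctan(117/275) ≈ 23.05°
pole (s+435): 435 + j117 → |·| = √(435²+117²) = √202914 ≈ 450.46, ∠ = arctan(117/435) ≈ 15.05°
|T| = 20 · 117 / 1.3462e+05 ≈ 0.017382
Gain = 20 log₁₀(0.017382) ≈ -35.20 dB
∠T = 90.00° − 38.10° = 51.90°

At s = jω = j275:
zero at origin: s = j275 → |·| = 275, ∠ = 90.00°
pole (s+275): 275 + j275 → |·| = √(275²+275²) = √151250 ≈ 388.91, ∠ = arctan(275/275) ≈ 45.00°
pole (s+435): 435 + j275 → |·| = √(435²+275²) = √264850 ≈ 514.64, ∠ = arctan(275/435) ≈ 32.30°
|T| = 20 · 275 / 2.0015e+05 ≈ 0.027479
Gain = 20 log₁₀(0.027479) ≈ -31.22 dB
∠T = 90.00° − 77.30° = 12.70°

ω = 117: -35.2 dB, 51.9°; ω = 275: -31.2 dB, 12.7°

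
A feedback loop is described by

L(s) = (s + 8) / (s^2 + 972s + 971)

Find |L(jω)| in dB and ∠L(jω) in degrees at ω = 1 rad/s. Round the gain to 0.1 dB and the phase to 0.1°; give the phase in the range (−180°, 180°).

-44.6 dB, -37.9°

Substitute s = j1:
Numerator: (j1) + 8 = 8 + j1
Denominator: (j1)^2 + 972(j1) + 971 = 970 + j972
|N| = √(8² + 1²) ≈ 8.0623, ∠N ≈ 7.13°
|D| = √(970² + 972²) ≈ 1373.2, ∠D ≈ 45.06°
|L| = 8.0623 / 1373.2 ≈ 0.0058712
Gain = 20 log₁₀(0.0058712) ≈ -44.63 dB
∠L = 7.13° − 45.06° = -37.93°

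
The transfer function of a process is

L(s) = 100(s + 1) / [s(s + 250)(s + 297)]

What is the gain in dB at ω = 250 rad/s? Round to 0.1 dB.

-62.8 dB

At s = jω = j250:
zero (s+1): 1 + j250 → |·| = √(1²+250²) = √62501 ≈ 250, ∠ = arctan(250/1) ≈ 89.77°
pole (s+250): 250 + j250 → |·| = √(250²+250²) = √125000 ≈ 353.55, ∠ = arctan(250/250) ≈ 45.00°
pole (s+297): 297 + j250 → |·| = √(297²+250²) = √150709 ≈ 388.21, ∠ = arctan(250/297) ≈ 40.09°
pole at origin: |s| = 250, ∠ = 90.00° (in denominator)
|L| = 100 · 250 / 3.4313e+07 ≈ 0.00072859
Gain = 20 log₁₀(0.00072859) ≈ -62.75 dB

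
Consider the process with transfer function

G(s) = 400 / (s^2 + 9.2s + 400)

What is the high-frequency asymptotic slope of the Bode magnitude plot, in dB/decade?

Each pole contributes −20 dB/decade at high frequency; each zero contributes +20 dB/decade.
Net: 0 zero(s) − 2 pole(s) → -40 dB/decade.

-40 dB/decade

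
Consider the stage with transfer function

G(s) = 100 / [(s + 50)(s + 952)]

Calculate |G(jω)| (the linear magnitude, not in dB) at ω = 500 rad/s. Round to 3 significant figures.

0.000185

At s = jω = j500:
pole (s+50): 50 + j500 → |·| = √(50²+500²) = √252500 ≈ 502.49, ∠ = arctan(500/50) ≈ 84.29°
pole (s+952): 952 + j500 → |·| = √(952²+500²) = √1156304 ≈ 1075.3, ∠ = arctan(500/952) ≈ 27.71°
|G| = 100 / 5.4033e+05 ≈ 0.00018507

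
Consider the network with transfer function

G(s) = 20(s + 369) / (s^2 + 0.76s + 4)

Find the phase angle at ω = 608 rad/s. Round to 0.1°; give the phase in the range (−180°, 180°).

At s = jω = j608:
zero (s+369): 369 + j608 → |·| = √(369²+608²) = √505825 ≈ 711.21, ∠ = arctan(608/369) ≈ 58.75°
quadratic: (j608)² + 0.76·j608 + 4 = -369660 + j462.08 → |·| ≈ 3.6966e+05, ∠ ≈ 179.93°
∠G = 58.75° − 179.93° = -121.18°

-121.2°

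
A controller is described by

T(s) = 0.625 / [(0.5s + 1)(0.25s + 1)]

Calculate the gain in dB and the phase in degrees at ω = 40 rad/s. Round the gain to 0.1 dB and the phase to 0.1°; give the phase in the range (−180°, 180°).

At ω = 40 rad/s:
pole (1 + j40·0.5) = 1 + j20 → |·| ≈ 20.025, ∠ ≈ 87.14°
pole (1 + j40·0.25) = 1 + j10 → |·| ≈ 10.05, ∠ ≈ 84.29°
|T| = 0.625 · 1 / (20.025 · 10.05) ≈ 0.0031056
Gain = 20 log₁₀(0.0031056) ≈ -50.16 dB
∠T = (0°) − (87.14° + 84.29°) = -171.43°

-50.2 dB, -171.4°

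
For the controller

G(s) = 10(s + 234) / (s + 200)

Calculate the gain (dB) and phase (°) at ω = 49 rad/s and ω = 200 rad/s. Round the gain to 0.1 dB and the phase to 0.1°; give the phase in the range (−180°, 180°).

ω = 49: 21.3 dB, -1.9°; ω = 200: 20.7 dB, -4.5°

At s = jω = j49:
zero (s+234): 234 + j49 → |·| = √(234²+49²) = √57157 ≈ 239.08, ∠ = arctan(49/234) ≈ 11.83°
pole (s+200): 200 + j49 → |·| = √(200²+49²) = √42401 ≈ 205.92, ∠ = arctan(49/200) ≈ 13.77°
|G| = 10 · 239.08 / 205.92 ≈ 11.61
Gain = 20 log₁₀(11.61) ≈ 21.30 dB
∠G = 11.83° − 13.77° = -1.94°

At s = jω = j200:
zero (s+234): 234 + j200 → |·| = √(234²+200²) = √94756 ≈ 307.82, ∠ = arctan(200/234) ≈ 40.52°
pole (s+200): 200 + j200 → |·| = √(200²+200²) = √80000 ≈ 282.84, ∠ = arctan(200/200) ≈ 45.00°
|G| = 10 · 307.82 / 282.84 ≈ 10.883
Gain = 20 log₁₀(10.883) ≈ 20.73 dB
∠G = 40.52° − 45.00° = -4.48°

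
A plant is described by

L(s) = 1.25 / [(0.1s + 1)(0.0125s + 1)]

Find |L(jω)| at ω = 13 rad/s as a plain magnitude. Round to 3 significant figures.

0.752

At ω = 13 rad/s:
pole (1 + j13·0.1) = 1 + j1.3 → |·| ≈ 1.6401, ∠ ≈ 52.43°
pole (1 + j13·0.0125) = 1 + j0.1625 → |·| ≈ 1.0131, ∠ ≈ 9.23°
|L| = 1.25 · 1 / (1.6401 · 1.0131) ≈ 0.75229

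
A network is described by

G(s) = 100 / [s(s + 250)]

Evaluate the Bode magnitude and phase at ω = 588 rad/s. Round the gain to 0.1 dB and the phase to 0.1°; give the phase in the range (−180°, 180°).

At s = jω = j588:
pole (s+250): 250 + j588 → |·| = √(250²+588²) = √408244 ≈ 638.94, ∠ = arctan(588/250) ≈ 66.97°
pole at origin: |s| = 588, ∠ = 90.00° (in denominator)
|G| = 100 / 3.757e+05 ≈ 0.00026617
Gain = 20 log₁₀(0.00026617) ≈ -71.50 dB
∠G = 0.00° − 156.97° = -156.97°

-71.5 dB, -157.0°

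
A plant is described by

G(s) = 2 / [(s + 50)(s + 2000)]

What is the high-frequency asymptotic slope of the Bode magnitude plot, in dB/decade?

-40 dB/decade

Each pole contributes −20 dB/decade at high frequency; each zero contributes +20 dB/decade.
Net: 0 zero(s) − 2 pole(s) → -40 dB/decade.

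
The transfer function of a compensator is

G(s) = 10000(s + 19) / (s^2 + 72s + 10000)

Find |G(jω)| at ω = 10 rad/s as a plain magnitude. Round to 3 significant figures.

21.6

At s = jω = j10:
zero (s+19): 19 + j10 → |·| = √(19²+10²) = √461 ≈ 21.471, ∠ = arctan(10/19) ≈ 27.76°
quadratic: (j10)² + 72·j10 + 10000 = 9900 + j720 → |·| ≈ 9926.1, ∠ ≈ 4.16°
|G| = 10000 · 21.471 / 9926.1 ≈ 21.631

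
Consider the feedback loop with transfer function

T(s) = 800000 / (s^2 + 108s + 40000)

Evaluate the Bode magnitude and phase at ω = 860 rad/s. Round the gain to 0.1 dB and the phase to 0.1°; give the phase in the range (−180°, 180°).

At s = jω = j860:
quadratic: (j860)² + 108·j860 + 40000 = -699600 + j92880 → |·| ≈ 7.0574e+05, ∠ ≈ 172.44°
|T| = 800000 / 7.0574e+05 ≈ 1.1336
Gain = 20 log₁₀(1.1336) ≈ 1.09 dB
∠T = 0.00° − 172.44° = -172.44°

1.1 dB, -172.4°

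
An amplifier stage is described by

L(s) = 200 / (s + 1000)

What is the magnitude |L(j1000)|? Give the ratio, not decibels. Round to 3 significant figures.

Substitute s = j1000:
Numerator: 200 = 200 + j0
Denominator: (j1000) + 1000 = 1000 + j1000
|N| = √(200² + 0²) ≈ 200, ∠N ≈ 0.00°
|D| = √(1000² + 1000²) ≈ 1414.2, ∠D ≈ 45.00°
|L| = 200 / 1414.2 ≈ 0.14142

0.141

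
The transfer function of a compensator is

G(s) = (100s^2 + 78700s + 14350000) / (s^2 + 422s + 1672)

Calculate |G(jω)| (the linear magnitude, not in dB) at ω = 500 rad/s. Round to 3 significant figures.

125

Substitute s = j500:
Numerator: 100(j500)^2 + 78700(j500) + 14350000 = -10650000 + j39350000
Denominator: (j500)^2 + 422(j500) + 1672 = -248328 + j211000
|N| = √(10650000² + 39350000²) ≈ 4.0766e+07, ∠N ≈ 105.14°
|D| = √(248328² + 211000²) ≈ 3.2586e+05, ∠D ≈ 139.65°
|G| = 4.0766e+07 / 3.2586e+05 ≈ 125.1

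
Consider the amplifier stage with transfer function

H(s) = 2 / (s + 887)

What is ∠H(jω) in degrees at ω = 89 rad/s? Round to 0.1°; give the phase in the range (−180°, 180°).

-5.7°

Substitute s = j89:
Numerator: 2 = 2 + j0
Denominator: (j89) + 887 = 887 + j89
|N| = √(2² + 0²) ≈ 2, ∠N ≈ 0.00°
|D| = √(887² + 89²) ≈ 891.45, ∠D ≈ 5.73°
∠H = 0.00° − 5.73° = -5.73°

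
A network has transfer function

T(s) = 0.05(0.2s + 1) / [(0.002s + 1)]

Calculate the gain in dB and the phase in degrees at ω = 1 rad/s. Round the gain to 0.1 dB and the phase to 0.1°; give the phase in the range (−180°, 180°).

At ω = 1 rad/s:
zero (1 + j1·0.2) = 1 + j0.2 → |·| ≈ 1.0198, ∠ ≈ 11.31°
pole (1 + j1·0.002) = 1 + j0.002 → |·| ≈ 1, ∠ ≈ 0.11°
|T| = 0.05 · 1.0198 / (1) ≈ 0.05099
Gain = 20 log₁₀(0.05099) ≈ -25.85 dB
∠T = (11.31°) − (0.11°) = 11.20°

-25.9 dB, 11.2°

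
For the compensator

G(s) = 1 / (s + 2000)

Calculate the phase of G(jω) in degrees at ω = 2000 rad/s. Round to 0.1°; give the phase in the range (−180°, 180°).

-45.0°

At s = jω = j2000:
pole (s+2000): 2000 + j2000 → |·| = √(2000²+2000²) = √8000000 ≈ 2828.4, ∠ = arctan(2000/2000) ≈ 45.00°
∠G = 0.00° − 45.00° = -45.00°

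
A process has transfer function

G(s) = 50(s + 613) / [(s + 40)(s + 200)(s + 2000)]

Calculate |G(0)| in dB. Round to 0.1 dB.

-54.4 dB

G(0) = 50·613 / (40·200·2000) ≈ 0.0019156
20 log₁₀(0.0019156) ≈ -54.35 dB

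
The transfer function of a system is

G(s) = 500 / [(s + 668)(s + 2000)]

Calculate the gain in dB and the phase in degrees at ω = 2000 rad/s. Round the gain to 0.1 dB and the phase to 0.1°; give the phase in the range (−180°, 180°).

At s = jω = j2000:
pole (s+668): 668 + j2000 → |·| = √(668²+2000²) = √4446224 ≈ 2108.6, ∠ = arctan(2000/668) ≈ 71.53°
pole (s+2000): 2000 + j2000 → |·| = √(2000²+2000²) = √8000000 ≈ 2828.4, ∠ = arctan(2000/2000) ≈ 45.00°
|G| = 500 / 5.964e+06 ≈ 8.3836e-05
Gain = 20 log₁₀(8.3836e-05) ≈ -81.53 dB
∠G = 0.00° − 116.53° = -116.53°

-81.5 dB, -116.5°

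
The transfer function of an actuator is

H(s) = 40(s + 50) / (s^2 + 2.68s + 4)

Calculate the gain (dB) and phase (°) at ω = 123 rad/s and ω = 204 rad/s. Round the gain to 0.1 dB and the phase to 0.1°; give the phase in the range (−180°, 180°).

ω = 123: -9.1 dB, -110.9°; ω = 204: -13.9 dB, -103.0°

At s = jω = j123:
zero (s+50): 50 + j123 → |·| = √(50²+123²) = √17629 ≈ 132.77, ∠ = arctan(123/50) ≈ 67.88°
quadratic: (j123)² + 2.68·j123 + 4 = -15125 + j329.64 → |·| ≈ 15129, ∠ ≈ 178.75°
|H| = 40 · 132.77 / 15129 ≈ 0.35103
Gain = 20 log₁₀(0.35103) ≈ -9.09 dB
∠H = 67.88° − 178.75° = -110.87°

At s = jω = j204:
zero (s+50): 50 + j204 → |·| = √(50²+204²) = √44116 ≈ 210.04, ∠ = arctan(204/50) ≈ 76.23°
quadratic: (j204)² + 2.68·j204 + 4 = -41612 + j546.72 → |·| ≈ 41616, ∠ ≈ 179.25°
|H| = 40 · 210.04 / 41616 ≈ 0.20188
Gain = 20 log₁₀(0.20188) ≈ -13.90 dB
∠H = 76.23° − 179.25° = -103.02°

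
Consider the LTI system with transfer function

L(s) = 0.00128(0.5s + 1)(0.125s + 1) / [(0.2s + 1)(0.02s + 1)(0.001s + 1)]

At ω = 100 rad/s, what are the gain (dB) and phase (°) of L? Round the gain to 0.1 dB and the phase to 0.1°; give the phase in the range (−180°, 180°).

-35.0 dB, 18.0°

At ω = 100 rad/s:
zero (1 + j100·0.5) = 1 + j50 → |·| ≈ 50.01, ∠ ≈ 88.85°
zero (1 + j100·0.125) = 1 + j12.5 → |·| ≈ 12.54, ∠ ≈ 85.43°
pole (1 + j100·0.2) = 1 + j20 → |·| ≈ 20.025, ∠ ≈ 87.14°
pole (1 + j100·0.02) = 1 + j2 → |·| ≈ 2.2361, ∠ ≈ 63.43°
pole (1 + j100·0.001) = 1 + j0.1 → |·| ≈ 1.005, ∠ ≈ 5.71°
|L| = 0.00128 · 50.01 · 12.54 / (20.025 · 2.2361 · 1.005) ≈ 0.017838
Gain = 20 log₁₀(0.017838) ≈ -34.97 dB
∠L = (88.85° + 85.43°) − (87.14° + 63.43° + 5.71°) = 18.00°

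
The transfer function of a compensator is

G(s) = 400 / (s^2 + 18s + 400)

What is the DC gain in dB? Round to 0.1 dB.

G(0) = 400 / 400 = 1
20 log₁₀(1) ≈ 0.00 dB

0.0 dB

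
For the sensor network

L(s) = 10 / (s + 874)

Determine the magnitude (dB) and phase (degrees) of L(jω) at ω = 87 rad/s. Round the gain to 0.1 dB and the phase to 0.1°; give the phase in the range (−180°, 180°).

At s = jω = j87:
pole (s+874): 874 + j87 → |·| = √(874²+87²) = √771445 ≈ 878.32, ∠ = arctan(87/874) ≈ 5.68°
|L| = 10 / 878.32 ≈ 0.011385
Gain = 20 log₁₀(0.011385) ≈ -38.87 dB
∠L = 0.00° − 5.68° = -5.68°

-38.9 dB, -5.7°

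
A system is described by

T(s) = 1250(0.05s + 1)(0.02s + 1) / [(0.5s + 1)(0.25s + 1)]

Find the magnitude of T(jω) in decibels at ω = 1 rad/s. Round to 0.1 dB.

60.7 dB

At ω = 1 rad/s:
zero (1 + j1·0.05) = 1 + j0.05 → |·| ≈ 1.0012, ∠ ≈ 2.86°
zero (1 + j1·0.02) = 1 + j0.02 → |·| ≈ 1.0002, ∠ ≈ 1.15°
pole (1 + j1·0.5) = 1 + j0.5 → |·| ≈ 1.118, ∠ ≈ 26.57°
pole (1 + j1·0.25) = 1 + j0.25 → |·| ≈ 1.0308, ∠ ≈ 14.04°
|T| = 1250 · 1.0012 · 1.0002 / (1.118 · 1.0308) ≈ 1086.2
Gain = 20 log₁₀(1086.2) ≈ 60.72 dB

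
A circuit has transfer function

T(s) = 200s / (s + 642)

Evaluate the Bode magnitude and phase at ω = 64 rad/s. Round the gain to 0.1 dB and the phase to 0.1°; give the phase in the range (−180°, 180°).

At s = jω = j64:
zero at origin: s = j64 → |·| = 64, ∠ = 90.00°
pole (s+642): 642 + j64 → |·| = √(642²+64²) = √416260 ≈ 645.18, ∠ = arctan(64/642) ≈ 5.69°
|T| = 200 · 64 / 645.18 ≈ 19.839
Gain = 20 log₁₀(19.839) ≈ 25.95 dB
∠T = 90.00° − 5.69° = 84.31°

26.0 dB, 84.3°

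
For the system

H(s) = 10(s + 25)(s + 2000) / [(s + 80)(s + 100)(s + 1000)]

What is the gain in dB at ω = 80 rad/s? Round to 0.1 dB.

At s = jω = j80:
zero (s+25): 25 + j80 → |·| = √(25²+80²) = √7025 ≈ 83.815, ∠ = arctan(80/25) ≈ 72.65°
zero (s+2000): 2000 + j80 → |·| = √(2000²+80²) = √4006400 ≈ 2001.6, ∠ = arctan(80/2000) ≈ 2.29°
pole (s+80): 80 + j80 → |·| = √(80²+80²) = √12800 ≈ 113.14, ∠ = arctan(80/80) ≈ 45.00°
pole (s+100): 100 + j80 → |·| = √(100²+80²) = √16400 ≈ 128.06, ∠ = arctan(80/100) ≈ 38.66°
pole (s+1000): 1000 + j80 → |·| = √(1000²+80²) = √1006400 ≈ 1003.2, ∠ = arctan(80/1000) ≈ 4.57°
|H| = 10 · 1.6776e+05 / 1.4535e+07 ≈ 0.11542
Gain = 20 log₁₀(0.11542) ≈ -18.75 dB

-18.8 dB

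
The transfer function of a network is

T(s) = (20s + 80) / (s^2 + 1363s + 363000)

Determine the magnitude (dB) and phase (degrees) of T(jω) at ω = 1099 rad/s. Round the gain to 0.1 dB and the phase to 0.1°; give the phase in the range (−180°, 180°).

Substitute s = j1099:
Numerator: 20(j1099) + 80 = 80 + j21980
Denominator: (j1099)^2 + 1363(j1099) + 363000 = -844801 + j1497937
|N| = √(80² + 21980²) ≈ 21980, ∠N ≈ 89.79°
|D| = √(844801² + 1497937²) ≈ 1.7197e+06, ∠D ≈ 119.42°
|T| = 21980 / 1.7197e+06 ≈ 0.012781
Gain = 20 log₁₀(0.012781) ≈ -37.87 dB
∠T = 89.79° − 119.42° = -29.63°

-37.9 dB, -29.6°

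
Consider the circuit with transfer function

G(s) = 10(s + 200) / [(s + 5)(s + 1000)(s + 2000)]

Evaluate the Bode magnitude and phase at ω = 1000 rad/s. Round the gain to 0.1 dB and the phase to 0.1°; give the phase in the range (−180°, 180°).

-109.8 dB, -82.6°

At s = jω = j1000:
zero (s+200): 200 + j1000 → |·| = √(200²+1000²) = √1040000 ≈ 1019.8, ∠ = arctan(1000/200) ≈ 78.69°
pole (s+5): 5 + j1000 → |·| = √(5²+1000²) = √1000025 ≈ 1000, ∠ = arctan(1000/5) ≈ 89.71°
pole (s+1000): 1000 + j1000 → |·| = √(1000²+1000²) = √2000000 ≈ 1414.2, ∠ = arctan(1000/1000) ≈ 45.00°
pole (s+2000): 2000 + j1000 → |·| = √(2000²+1000²) = √5000000 ≈ 2236.1, ∠ = arctan(1000/2000) ≈ 26.57°
|G| = 10 · 1019.8 / 3.1623e+09 ≈ 3.2249e-06
Gain = 20 log₁₀(3.2249e-06) ≈ -109.83 dB
∠G = 78.69° − 161.28° = -82.59°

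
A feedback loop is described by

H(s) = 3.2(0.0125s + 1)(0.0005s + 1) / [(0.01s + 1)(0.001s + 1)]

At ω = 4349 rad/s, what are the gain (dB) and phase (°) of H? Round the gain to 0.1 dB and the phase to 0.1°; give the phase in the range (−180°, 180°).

At ω = 4349 rad/s:
zero (1 + j4349·0.0125) = 1 + j54.3625 → |·| ≈ 54.372, ∠ ≈ 88.95°
zero (1 + j4349·0.0005) = 1 + j2.1745 → |·| ≈ 2.3934, ∠ ≈ 65.30°
pole (1 + j4349·0.01) = 1 + j43.49 → |·| ≈ 43.501, ∠ ≈ 88.68°
pole (1 + j4349·0.001) = 1 + j4.349 → |·| ≈ 4.4625, ∠ ≈ 77.05°
|H| = 3.2 · 54.372 · 2.3934 / (43.501 · 4.4625) ≈ 2.1452
Gain = 20 log₁₀(2.1452) ≈ 6.63 dB
∠H = (88.95° + 65.30°) − (88.68° + 77.05°) = -11.48°

6.6 dB, -11.5°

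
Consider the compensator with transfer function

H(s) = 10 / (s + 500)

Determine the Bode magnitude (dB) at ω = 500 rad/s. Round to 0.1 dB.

-37.0 dB

At s = jω = j500:
pole (s+500): 500 + j500 → |·| = √(500²+500²) = √500000 ≈ 707.11, ∠ = arctan(500/500) ≈ 45.00°
|H| = 10 / 707.11 ≈ 0.014142
Gain = 20 log₁₀(0.014142) ≈ -36.99 dB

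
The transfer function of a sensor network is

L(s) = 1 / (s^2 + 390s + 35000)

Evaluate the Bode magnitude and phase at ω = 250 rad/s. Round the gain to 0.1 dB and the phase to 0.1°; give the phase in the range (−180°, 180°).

-100.1 dB, -105.8°

Substitute s = j250:
Numerator: 1 = 1 + j0
Denominator: (j250)^2 + 390(j250) + 35000 = -27500 + j97500
|N| = √(1² + 0²) ≈ 1, ∠N ≈ 0.00°
|D| = √(27500² + 97500²) ≈ 1.013e+05, ∠D ≈ 105.75°
|L| = 1 / 1.013e+05 ≈ 9.8717e-06
Gain = 20 log₁₀(9.8717e-06) ≈ -100.11 dB
∠L = 0.00° − 105.75° = -105.75°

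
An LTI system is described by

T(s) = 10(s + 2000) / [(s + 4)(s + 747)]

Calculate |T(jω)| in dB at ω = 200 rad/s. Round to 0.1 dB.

-17.7 dB

At s = jω = j200:
zero (s+2000): 2000 + j200 → |·| = √(2000²+200²) = √4040000 ≈ 2010, ∠ = arctan(200/2000) ≈ 5.71°
pole (s+4): 4 + j200 → |·| = √(4²+200²) = √40016 ≈ 200.04, ∠ = arctan(200/4) ≈ 88.85°
pole (s+747): 747 + j200 → |·| = √(747²+200²) = √598009 ≈ 773.31, ∠ = arctan(200/747) ≈ 14.99°
|T| = 10 · 2010 / 1.5469e+05 ≈ 0.12994
Gain = 20 log₁₀(0.12994) ≈ -17.73 dB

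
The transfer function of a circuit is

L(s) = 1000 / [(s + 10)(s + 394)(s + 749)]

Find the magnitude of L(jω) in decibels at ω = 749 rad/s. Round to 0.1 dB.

At s = jω = j749:
pole (s+10): 10 + j749 → |·| = √(10²+749²) = √561101 ≈ 749.07, ∠ = arctan(749/10) ≈ 89.24°
pole (s+394): 394 + j749 → |·| = √(394²+749²) = √716237 ≈ 846.31, ∠ = arctan(749/394) ≈ 62.25°
pole (s+749): 749 + j749 → |·| = √(749²+749²) = √1122002 ≈ 1059.2, ∠ = arctan(749/749) ≈ 45.00°
|L| = 1000 / 6.7148e+08 ≈ 1.4892e-06
Gain = 20 log₁₀(1.4892e-06) ≈ -116.54 dB

-116.5 dB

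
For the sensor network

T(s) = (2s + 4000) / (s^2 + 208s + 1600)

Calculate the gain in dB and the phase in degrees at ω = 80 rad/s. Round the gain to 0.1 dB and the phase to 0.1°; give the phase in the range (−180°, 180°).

-12.7 dB, -103.8°

Substitute s = j80:
Numerator: 2(j80) + 4000 = 4000 + j160
Denominator: (j80)^2 + 208(j80) + 1600 = -4800 + j16640
|N| = √(4000² + 160²) ≈ 4003.2, ∠N ≈ 2.29°
|D| = √(4800² + 16640²) ≈ 17318, ∠D ≈ 106.09°
|T| = 4003.2 / 17318 ≈ 0.23116
Gain = 20 log₁₀(0.23116) ≈ -12.72 dB
∠T = 2.29° − 106.09° = -103.80°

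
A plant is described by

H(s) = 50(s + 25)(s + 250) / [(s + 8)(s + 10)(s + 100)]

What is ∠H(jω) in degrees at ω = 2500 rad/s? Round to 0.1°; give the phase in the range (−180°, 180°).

-93.6°

At s = jω = j2500:
zero (s+25): 25 + j2500 → |·| = √(25²+2500²) = √6250625 ≈ 2500.1, ∠ = arctan(2500/25) ≈ 89.43°
zero (s+250): 250 + j2500 → |·| = √(250²+2500²) = √6312500 ≈ 2512.5, ∠ = arctan(2500/250) ≈ 84.29°
pole (s+8): 8 + j2500 → |·| = √(8²+2500²) = √6250064 ≈ 2500, ∠ = arctan(2500/8) ≈ 89.82°
pole (s+10): 10 + j2500 → |·| = √(10²+2500²) = √6250100 ≈ 2500, ∠ = arctan(2500/10) ≈ 89.77°
pole (s+100): 100 + j2500 → |·| = √(100²+2500²) = √6260000 ≈ 2502, ∠ = arctan(2500/100) ≈ 87.71°
∠H = 173.72° − 267.30° = -93.58°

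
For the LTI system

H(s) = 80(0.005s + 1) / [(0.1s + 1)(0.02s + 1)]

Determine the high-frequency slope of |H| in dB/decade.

-20 dB/decade

Each pole contributes −20 dB/decade at high frequency; each zero contributes +20 dB/decade.
Net: 1 zero(s) − 2 pole(s) → -20 dB/decade.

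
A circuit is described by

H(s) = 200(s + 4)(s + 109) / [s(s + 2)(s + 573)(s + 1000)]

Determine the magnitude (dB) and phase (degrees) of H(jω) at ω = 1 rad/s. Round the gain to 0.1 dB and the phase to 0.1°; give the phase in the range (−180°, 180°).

At s = jω = j1:
zero (s+4): 4 + j1 → |·| = √(4²+1²) = √17 ≈ 4.1231, ∠ = arctan(1/4) ≈ 14.04°
zero (s+109): 109 + j1 → |·| = √(109²+1²) = √11882 ≈ 109, ∠ = arctan(1/109) ≈ 0.53°
pole (s+2): 2 + j1 → |·| = √(2²+1²) = √5 ≈ 2.2361, ∠ = arctan(1/2) ≈ 26.57°
pole (s+573): 573 + j1 → |·| = √(573²+1²) = √328330 ≈ 573, ∠ = arctan(1/573) ≈ 0.10°
pole (s+1000): 1000 + j1 → |·| = √(1000²+1²) = √1000001 ≈ 1000, ∠ = arctan(1/1000) ≈ 0.06°
pole at origin: |s| = 1, ∠ = 90.00° (in denominator)
|H| = 200 · 449.42 / 1.2813e+06 ≈ 0.070151
Gain = 20 log₁₀(0.070151) ≈ -23.08 dB
∠H = 14.57° − 116.73° = -102.16°

-23.1 dB, -102.2°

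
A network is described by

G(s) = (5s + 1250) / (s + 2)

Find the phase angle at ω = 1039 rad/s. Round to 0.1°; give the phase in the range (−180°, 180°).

-13.4°

Substitute s = j1039:
Numerator: 5(j1039) + 1250 = 1250 + j5195
Denominator: (j1039) + 2 = 2 + j1039
|N| = √(1250² + 5195²) ≈ 5343.3, ∠N ≈ 76.47°
|D| = √(2² + 1039²) ≈ 1039, ∠D ≈ 89.89°
∠G = 76.47° − 89.89° = -13.42°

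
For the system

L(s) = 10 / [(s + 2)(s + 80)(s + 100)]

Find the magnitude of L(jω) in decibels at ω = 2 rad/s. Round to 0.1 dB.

At s = jω = j2:
pole (s+2): 2 + j2 → |·| = √(2²+2²) = √8 ≈ 2.8284, ∠ = arctan(2/2) ≈ 45.00°
pole (s+80): 80 + j2 → |·| = √(80²+2²) = √6404 ≈ 80.025, ∠ = arctan(2/80) ≈ 1.43°
pole (s+100): 100 + j2 → |·| = √(100²+2²) = √10004 ≈ 100.02, ∠ = arctan(2/100) ≈ 1.15°
|L| = 10 / 22639 ≈ 0.00044172
Gain = 20 log₁₀(0.00044172) ≈ -67.10 dB

-67.1 dB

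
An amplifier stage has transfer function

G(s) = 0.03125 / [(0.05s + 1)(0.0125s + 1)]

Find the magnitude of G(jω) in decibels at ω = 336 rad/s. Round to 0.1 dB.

-67.3 dB

At ω = 336 rad/s:
pole (1 + j336·0.05) = 1 + j16.8 → |·| ≈ 16.83, ∠ ≈ 86.59°
pole (1 + j336·0.0125) = 1 + j4.2 → |·| ≈ 4.3174, ∠ ≈ 76.61°
|G| = 0.03125 · 1 / (16.83 · 4.3174) ≈ 0.00043007
Gain = 20 log₁₀(0.00043007) ≈ -67.33 dB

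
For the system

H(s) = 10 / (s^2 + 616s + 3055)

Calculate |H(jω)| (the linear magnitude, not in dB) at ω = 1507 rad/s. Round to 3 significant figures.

4.08e-06

Substitute s = j1507:
Numerator: 10 = 10 + j0
Denominator: (j1507)^2 + 616(j1507) + 3055 = -2267994 + j928312
|N| = √(10² + 0²) ≈ 10, ∠N ≈ 0.00°
|D| = √(2267994² + 928312²) ≈ 2.4506e+06, ∠D ≈ 157.74°
|H| = 10 / 2.4506e+06 ≈ 4.0806e-06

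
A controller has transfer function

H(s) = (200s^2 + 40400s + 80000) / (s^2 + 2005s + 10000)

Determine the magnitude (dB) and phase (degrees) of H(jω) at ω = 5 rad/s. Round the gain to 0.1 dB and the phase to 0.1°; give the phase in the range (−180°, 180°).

23.7 dB, 24.5°

Substitute s = j5:
Numerator: 200(j5)^2 + 40400(j5) + 80000 = 75000 + j202000
Denominator: (j5)^2 + 2005(j5) + 10000 = 9975 + j10025
|N| = √(75000² + 202000²) ≈ 2.1547e+05, ∠N ≈ 69.63°
|D| = √(9975² + 10025²) ≈ 14142, ∠D ≈ 45.14°
|H| = 2.1547e+05 / 14142 ≈ 15.236
Gain = 20 log₁₀(15.236) ≈ 23.66 dB
∠H = 69.63° − 45.14° = 24.49°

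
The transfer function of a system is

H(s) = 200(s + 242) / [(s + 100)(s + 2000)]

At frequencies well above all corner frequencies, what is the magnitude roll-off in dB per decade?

-20 dB/decade

Each pole contributes −20 dB/decade at high frequency; each zero contributes +20 dB/decade.
Net: 1 zero(s) − 2 pole(s) → -20 dB/decade.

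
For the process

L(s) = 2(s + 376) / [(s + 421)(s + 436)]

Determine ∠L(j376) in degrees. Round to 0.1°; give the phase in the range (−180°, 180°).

-37.5°

At s = jω = j376:
zero (s+376): 376 + j376 → |·| = √(376²+376²) = √282752 ≈ 531.74, ∠ = arctan(376/376) ≈ 45.00°
pole (s+421): 421 + j376 → |·| = √(421²+376²) = √318617 ≈ 564.46, ∠ = arctan(376/421) ≈ 41.77°
pole (s+436): 436 + j376 → |·| = √(436²+376²) = √331472 ≈ 575.74, ∠ = arctan(376/436) ≈ 40.77°
∠L = 45.00° − 82.54° = -37.54°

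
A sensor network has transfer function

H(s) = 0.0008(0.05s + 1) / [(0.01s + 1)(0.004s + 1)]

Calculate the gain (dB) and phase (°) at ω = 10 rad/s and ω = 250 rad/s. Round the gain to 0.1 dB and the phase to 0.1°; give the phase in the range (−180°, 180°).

At ω = 10 rad/s:
zero (1 + j10·0.05) = 1 + j0.5 → |·| ≈ 1.118, ∠ ≈ 26.57°
pole (1 + j10·0.01) = 1 + j0.1 → |·| ≈ 1.005, ∠ ≈ 5.71°
pole (1 + j10·0.004) = 1 + j0.04 → |·| ≈ 1.0008, ∠ ≈ 2.29°
|H| = 0.0008 · 1.118 / (1.005 · 1.0008) ≈ 0.00088924
Gain = 20 log₁₀(0.00088924) ≈ -61.02 dB
∠H = (26.57°) − (5.71° + 2.29°) = 18.57°

At ω = 250 rad/s:
zero (1 + j250·0.05) = 1 + j12.5 → |·| ≈ 12.54, ∠ ≈ 85.43°
pole (1 + j250·0.01) = 1 + j2.5 → |·| ≈ 2.6926, ∠ ≈ 68.20°
pole (1 + j250·0.004) = 1 + j1 → |·| ≈ 1.4142, ∠ ≈ 45.00°
|H| = 0.0008 · 12.54 / (2.6926 · 1.4142) ≈ 0.0026345
Gain = 20 log₁₀(0.0026345) ≈ -51.59 dB
∠H = (85.43°) − (68.20° + 45.00°) = -27.77°

ω = 10: -61.0 dB, 18.6°; ω = 250: -51.6 dB, -27.8°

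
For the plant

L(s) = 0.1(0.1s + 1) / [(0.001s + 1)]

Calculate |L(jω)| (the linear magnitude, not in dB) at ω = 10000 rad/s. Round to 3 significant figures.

9.95

At ω = 10000 rad/s:
zero (1 + j10000·0.1) = 1 + j1000 → |·| ≈ 1000, ∠ ≈ 89.94°
pole (1 + j10000·0.001) = 1 + j10 → |·| ≈ 10.05, ∠ ≈ 84.29°
|L| = 0.1 · 1000 / (10.05) ≈ 9.9502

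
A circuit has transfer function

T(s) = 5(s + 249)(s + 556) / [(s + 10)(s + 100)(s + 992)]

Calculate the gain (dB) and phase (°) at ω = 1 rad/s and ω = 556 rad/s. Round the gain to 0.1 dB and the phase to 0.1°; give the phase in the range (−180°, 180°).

ω = 1: -3.2 dB, -6.0°; ω = 556: -43.5 dB, -87.2°

At s = jω = j1:
zero (s+249): 249 + j1 → |·| = √(249²+1²) = √62002 ≈ 249, ∠ = arctan(1/249) ≈ 0.23°
zero (s+556): 556 + j1 → |·| = √(556²+1²) = √309137 ≈ 556, ∠ = arctan(1/556) ≈ 0.10°
pole (s+10): 10 + j1 → |·| = √(10²+1²) = √101 ≈ 10.05, ∠ = arctan(1/10) ≈ 5.71°
pole (s+100): 100 + j1 → |·| = √(100²+1²) = √10001 ≈ 100, ∠ = arctan(1/100) ≈ 0.57°
pole (s+992): 992 + j1 → |·| = √(992²+1²) = √984065 ≈ 992, ∠ = arctan(1/992) ≈ 0.06°
|T| = 5 · 1.3844e+05 / 9.9696e+05 ≈ 0.69431
Gain = 20 log₁₀(0.69431) ≈ -3.17 dB
∠T = 0.33° − 6.34° = -6.01°

At s = jω = j556:
zero (s+249): 249 + j556 → |·| = √(249²+556²) = √371137 ≈ 609.21, ∠ = arctan(556/249) ≈ 65.88°
zero (s+556): 556 + j556 → |·| = √(556²+556²) = √618272 ≈ 786.3, ∠ = arctan(556/556) ≈ 45.00°
pole (s+10): 10 + j556 → |·| = √(10²+556²) = √309236 ≈ 556.09, ∠ = arctan(556/10) ≈ 88.97°
pole (s+100): 100 + j556 → |·| = √(100²+556²) = √319136 ≈ 564.92, ∠ = arctan(556/100) ≈ 79.80°
pole (s+992): 992 + j556 → |·| = √(992²+556²) = √1293200 ≈ 1137.2, ∠ = arctan(556/992) ≈ 29.27°
|T| = 5 · 4.7902e+05 / 3.5725e+08 ≈ 0.0067043
Gain = 20 log₁₀(0.0067043) ≈ -43.47 dB
∠T = 110.88° − 198.04° = -87.16°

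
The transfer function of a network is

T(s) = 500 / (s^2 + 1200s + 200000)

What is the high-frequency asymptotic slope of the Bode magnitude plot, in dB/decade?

-40 dB/decade

Each pole contributes −20 dB/decade at high frequency; each zero contributes +20 dB/decade.
Net: 0 zero(s) − 2 pole(s) → -40 dB/decade.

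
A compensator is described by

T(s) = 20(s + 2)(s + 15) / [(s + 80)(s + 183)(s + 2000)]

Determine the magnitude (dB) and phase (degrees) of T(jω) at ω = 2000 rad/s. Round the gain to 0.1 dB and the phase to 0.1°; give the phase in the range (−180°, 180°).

-43.1 dB, -38.0°

At s = jω = j2000:
zero (s+2): 2 + j2000 → |·| = √(2²+2000²) = √4000004 ≈ 2000, ∠ = arctan(2000/2) ≈ 89.94°
zero (s+15): 15 + j2000 → |·| = √(15²+2000²) = √4000225 ≈ 2000.1, ∠ = arctan(2000/15) ≈ 89.57°
pole (s+80): 80 + j2000 → |·| = √(80²+2000²) = √4006400 ≈ 2001.6, ∠ = arctan(2000/80) ≈ 87.71°
pole (s+183): 183 + j2000 → |·| = √(183²+2000²) = √4033489 ≈ 2008.4, ∠ = arctan(2000/183) ≈ 84.77°
pole (s+2000): 2000 + j2000 → |·| = √(2000²+2000²) = √8000000 ≈ 2828.4, ∠ = arctan(2000/2000) ≈ 45.00°
|T| = 20 · 4.0002e+06 / 1.137e+10 ≈ 0.0070364
Gain = 20 log₁₀(0.0070364) ≈ -43.05 dB
∠T = 179.51° − 217.48° = -37.97°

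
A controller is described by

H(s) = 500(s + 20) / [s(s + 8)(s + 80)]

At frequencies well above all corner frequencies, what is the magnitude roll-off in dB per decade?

-40 dB/decade

Each pole contributes −20 dB/decade at high frequency; each zero contributes +20 dB/decade.
Net: 1 zero(s) − 3 pole(s) → -40 dB/decade.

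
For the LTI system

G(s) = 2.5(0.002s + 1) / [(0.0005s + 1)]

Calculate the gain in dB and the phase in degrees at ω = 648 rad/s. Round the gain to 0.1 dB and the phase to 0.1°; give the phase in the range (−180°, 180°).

11.8 dB, 34.4°

At ω = 648 rad/s:
zero (1 + j648·0.002) = 1 + j1.296 → |·| ≈ 1.637, ∠ ≈ 52.35°
pole (1 + j648·0.0005) = 1 + j0.324 → |·| ≈ 1.0512, ∠ ≈ 17.95°
|G| = 2.5 · 1.637 / (1.0512) ≈ 3.8932
Gain = 20 log₁₀(3.8932) ≈ 11.81 dB
∠G = (52.35°) − (17.95°) = 34.40°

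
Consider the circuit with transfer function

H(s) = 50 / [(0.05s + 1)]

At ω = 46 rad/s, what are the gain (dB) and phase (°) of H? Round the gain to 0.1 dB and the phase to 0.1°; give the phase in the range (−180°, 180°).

26.0 dB, -66.5°

At ω = 46 rad/s:
pole (1 + j46·0.05) = 1 + j2.3 → |·| ≈ 2.508, ∠ ≈ 66.50°
|H| = 50 · 1 / (2.508) ≈ 19.936
Gain = 20 log₁₀(19.936) ≈ 25.99 dB
∠H = (0°) − (66.50°) = -66.50°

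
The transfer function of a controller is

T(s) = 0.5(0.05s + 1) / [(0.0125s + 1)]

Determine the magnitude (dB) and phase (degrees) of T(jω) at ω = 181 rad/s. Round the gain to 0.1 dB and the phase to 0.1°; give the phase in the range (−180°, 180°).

5.3 dB, 17.5°

At ω = 181 rad/s:
zero (1 + j181·0.05) = 1 + j9.05 → |·| ≈ 9.1051, ∠ ≈ 83.69°
pole (1 + j181·0.0125) = 1 + j2.2625 → |·| ≈ 2.4736, ∠ ≈ 66.16°
|T| = 0.5 · 9.1051 / (2.4736) ≈ 1.8405
Gain = 20 log₁₀(1.8405) ≈ 5.30 dB
∠T = (83.69°) − (66.16°) = 17.53°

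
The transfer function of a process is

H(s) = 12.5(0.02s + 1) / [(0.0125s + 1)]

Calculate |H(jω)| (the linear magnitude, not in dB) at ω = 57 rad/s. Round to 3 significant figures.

15.4

At ω = 57 rad/s:
zero (1 + j57·0.02) = 1 + j1.14 → |·| ≈ 1.5164, ∠ ≈ 48.74°
pole (1 + j57·0.0125) = 1 + j0.7125 → |·| ≈ 1.2279, ∠ ≈ 35.47°
|H| = 12.5 · 1.5164 / (1.2279) ≈ 15.437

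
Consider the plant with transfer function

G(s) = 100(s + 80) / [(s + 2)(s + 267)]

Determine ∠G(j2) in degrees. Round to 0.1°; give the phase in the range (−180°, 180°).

-44.0°

At s = jω = j2:
zero (s+80): 80 + j2 → |·| = √(80²+2²) = √6404 ≈ 80.025, ∠ = arctan(2/80) ≈ 1.43°
pole (s+2): 2 + j2 → |·| = √(2²+2²) = √8 ≈ 2.8284, ∠ = arctan(2/2) ≈ 45.00°
pole (s+267): 267 + j2 → |·| = √(267²+2²) = √71293 ≈ 267.01, ∠ = arctan(2/267) ≈ 0.43°
∠G = 1.43° − 45.43° = -44.00°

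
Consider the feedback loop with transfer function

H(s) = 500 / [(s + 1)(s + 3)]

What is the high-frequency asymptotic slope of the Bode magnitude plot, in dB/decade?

-40 dB/decade

Each pole contributes −20 dB/decade at high frequency; each zero contributes +20 dB/decade.
Net: 0 zero(s) − 2 pole(s) → -40 dB/decade.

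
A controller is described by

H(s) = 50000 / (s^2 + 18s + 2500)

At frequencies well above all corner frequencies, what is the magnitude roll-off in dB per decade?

Each pole contributes −20 dB/decade at high frequency; each zero contributes +20 dB/decade.
Net: 0 zero(s) − 2 pole(s) → -40 dB/decade.

-40 dB/decade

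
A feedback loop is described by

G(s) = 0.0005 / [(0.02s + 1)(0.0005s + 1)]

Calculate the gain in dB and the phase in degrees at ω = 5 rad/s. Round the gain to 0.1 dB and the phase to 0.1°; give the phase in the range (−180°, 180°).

-66.1 dB, -5.9°

At ω = 5 rad/s:
pole (1 + j5·0.02) = 1 + j0.1 → |·| ≈ 1.005, ∠ ≈ 5.71°
pole (1 + j5·0.0005) = 1 + j0.0025 → |·| ≈ 1, ∠ ≈ 0.14°
|G| = 0.0005 · 1 / (1.005 · 1) ≈ 0.00049751
Gain = 20 log₁₀(0.00049751) ≈ -66.06 dB
∠G = (0°) − (5.71° + 0.14°) = -5.85°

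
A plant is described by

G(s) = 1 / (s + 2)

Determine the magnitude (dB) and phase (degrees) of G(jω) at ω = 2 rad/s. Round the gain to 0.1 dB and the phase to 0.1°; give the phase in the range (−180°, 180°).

Substitute s = j2:
Numerator: 1 = 1 + j0
Denominator: (j2) + 2 = 2 + j2
|N| = √(1² + 0²) ≈ 1, ∠N ≈ 0.00°
|D| = √(2² + 2²) ≈ 2.8284, ∠D ≈ 45.00°
|G| = 1 / 2.8284 ≈ 0.35356
Gain = 20 log₁₀(0.35356) ≈ -9.03 dB
∠G = 0.00° − 45.00° = -45.00°

-9.0 dB, -45.0°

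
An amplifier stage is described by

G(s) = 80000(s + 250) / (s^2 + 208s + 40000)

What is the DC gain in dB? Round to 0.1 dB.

G(0) = 80000·250 / 40000 = 500
20 log₁₀(500) ≈ 53.98 dB

54.0 dB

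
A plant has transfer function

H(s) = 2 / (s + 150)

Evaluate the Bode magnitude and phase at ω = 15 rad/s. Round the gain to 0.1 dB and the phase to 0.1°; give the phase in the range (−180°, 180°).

Substitute s = j15:
Numerator: 2 = 2 + j0
Denominator: (j15) + 150 = 150 + j15
|N| = √(2² + 0²) ≈ 2, ∠N ≈ 0.00°
|D| = √(150² + 15²) ≈ 150.75, ∠D ≈ 5.71°
|H| = 2 / 150.75 ≈ 0.013267
Gain = 20 log₁₀(0.013267) ≈ -37.54 dB
∠H = 0.00° − 5.71° = -5.71°

-37.5 dB, -5.7°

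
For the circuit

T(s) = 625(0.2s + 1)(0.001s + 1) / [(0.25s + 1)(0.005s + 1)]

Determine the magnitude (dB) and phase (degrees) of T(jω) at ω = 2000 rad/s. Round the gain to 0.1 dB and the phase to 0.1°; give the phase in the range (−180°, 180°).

At ω = 2000 rad/s:
zero (1 + j2000·0.2) = 1 + j400 → |·| ≈ 400, ∠ ≈ 89.86°
zero (1 + j2000·0.001) = 1 + j2 → |·| ≈ 2.2361, ∠ ≈ 63.43°
pole (1 + j2000·0.25) = 1 + j500 → |·| ≈ 500, ∠ ≈ 89.89°
pole (1 + j2000·0.005) = 1 + j10 → |·| ≈ 10.05, ∠ ≈ 84.29°
|T| = 625 · 400 · 2.2361 / (500 · 10.05) ≈ 111.25
Gain = 20 log₁₀(111.25) ≈ 40.93 dB
∠T = (89.86° + 63.43°) − (89.89° + 84.29°) = -20.89°

40.9 dB, -20.9°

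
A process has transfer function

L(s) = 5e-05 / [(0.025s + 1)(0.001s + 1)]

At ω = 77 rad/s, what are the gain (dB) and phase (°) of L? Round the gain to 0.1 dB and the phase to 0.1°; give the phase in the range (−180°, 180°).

At ω = 77 rad/s:
pole (1 + j77·0.025) = 1 + j1.925 → |·| ≈ 2.1692, ∠ ≈ 62.55°
pole (1 + j77·0.001) = 1 + j0.077 → |·| ≈ 1.003, ∠ ≈ 4.40°
|L| = 5e-05 · 1 / (2.1692 · 1.003) ≈ 2.2981e-05
Gain = 20 log₁₀(2.2981e-05) ≈ -92.77 dB
∠L = (0°) − (62.55° + 4.40°) = -66.95°

-92.8 dB, -67.0°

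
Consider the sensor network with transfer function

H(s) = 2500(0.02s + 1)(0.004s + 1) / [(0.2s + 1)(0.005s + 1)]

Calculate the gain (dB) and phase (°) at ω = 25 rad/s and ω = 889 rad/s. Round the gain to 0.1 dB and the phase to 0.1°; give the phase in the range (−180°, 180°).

At ω = 25 rad/s:
zero (1 + j25·0.02) = 1 + j0.5 → |·| ≈ 1.118, ∠ ≈ 26.57°
zero (1 + j25·0.004) = 1 + j0.1 → |·| ≈ 1.005, ∠ ≈ 5.71°
pole (1 + j25·0.2) = 1 + j5 → |·| ≈ 5.099, ∠ ≈ 78.69°
pole (1 + j25·0.005) = 1 + j0.125 → |·| ≈ 1.0078, ∠ ≈ 7.13°
|H| = 2500 · 1.118 · 1.005 / (5.099 · 1.0078) ≈ 546.62
Gain = 20 log₁₀(546.62) ≈ 54.75 dB
∠H = (26.57° + 5.71°) − (78.69° + 7.13°) = -53.54°

At ω = 889 rad/s:
zero (1 + j889·0.02) = 1 + j17.78 → |·| ≈ 17.808, ∠ ≈ 86.78°
zero (1 + j889·0.004) = 1 + j3.556 → |·| ≈ 3.6939, ∠ ≈ 74.29°
pole (1 + j889·0.2) = 1 + j177.8 → |·| ≈ 177.8, ∠ ≈ 89.68°
pole (1 + j889·0.005) = 1 + j4.445 → |·| ≈ 4.5561, ∠ ≈ 77.32°
|H| = 2500 · 17.808 · 3.6939 / (177.8 · 4.5561) ≈ 203.01
Gain = 20 log₁₀(203.01) ≈ 46.15 dB
∠H = (86.78° + 74.29°) − (89.68° + 77.32°) = -5.93°

ω = 25: 54.8 dB, -53.5°; ω = 889: 46.2 dB, -5.9°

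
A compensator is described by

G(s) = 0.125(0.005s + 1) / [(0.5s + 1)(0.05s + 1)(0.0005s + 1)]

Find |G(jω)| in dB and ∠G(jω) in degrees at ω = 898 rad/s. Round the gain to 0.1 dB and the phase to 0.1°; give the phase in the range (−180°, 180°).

-91.7 dB, -125.3°

At ω = 898 rad/s:
zero (1 + j898·0.005) = 1 + j4.49 → |·| ≈ 4.6, ∠ ≈ 77.44°
pole (1 + j898·0.5) = 1 + j449 → |·| ≈ 449, ∠ ≈ 89.87°
pole (1 + j898·0.05) = 1 + j44.9 → |·| ≈ 44.911, ∠ ≈ 88.72°
pole (1 + j898·0.0005) = 1 + j0.449 → |·| ≈ 1.0962, ∠ ≈ 24.18°
|G| = 0.125 · 4.6 / (449 · 44.911 · 1.0962) ≈ 2.6012e-05
Gain = 20 log₁₀(2.6012e-05) ≈ -91.70 dB
∠G = (77.44°) − (89.87° + 88.72° + 24.18°) = -125.33°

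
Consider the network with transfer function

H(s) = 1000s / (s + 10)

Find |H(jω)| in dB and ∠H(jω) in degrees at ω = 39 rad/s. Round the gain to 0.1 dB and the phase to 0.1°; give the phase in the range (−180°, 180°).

59.7 dB, 14.4°

At s = jω = j39:
zero at origin: s = j39 → |·| = 39, ∠ = 90.00°
pole (s+10): 10 + j39 → |·| = √(10²+39²) = √1621 ≈ 40.262, ∠ = arctan(39/10) ≈ 75.62°
|H| = 1000 · 39 / 40.262 ≈ 968.66
Gain = 20 log₁₀(968.66) ≈ 59.72 dB
∠H = 90.00° − 75.62° = 14.38°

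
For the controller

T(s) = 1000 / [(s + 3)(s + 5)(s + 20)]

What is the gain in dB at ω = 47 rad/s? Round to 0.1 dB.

At s = jω = j47:
pole (s+3): 3 + j47 → |·| = √(3²+47²) = √2218 ≈ 47.096, ∠ = arctan(47/3) ≈ 86.35°
pole (s+5): 5 + j47 → |·| = √(5²+47²) = √2234 ≈ 47.265, ∠ = arctan(47/5) ≈ 83.93°
pole (s+20): 20 + j47 → |·| = √(20²+47²) = √2609 ≈ 51.078, ∠ = arctan(47/20) ≈ 66.95°
|T| = 1000 / 1.137e+05 ≈ 0.0087951
Gain = 20 log₁₀(0.0087951) ≈ -41.12 dB

-41.1 dB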